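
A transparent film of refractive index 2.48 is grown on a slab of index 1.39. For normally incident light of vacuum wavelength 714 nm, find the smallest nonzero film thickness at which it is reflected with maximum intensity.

72.0 nm

Ray reflecting at the top interface goes from n = 1.0 toward n = 2.48: a half-wave phase shift.
At the lower boundary (n = 2.48 to n = 1.39) the reflected ray undergoes no phase shift.
Net: one phase inversion between the two reflected rays.
For maximum reflection here: 2 n t = (m + ½) λ.
Minimum at m = 0: t = λ / (4 n) = 714 / (4 × 2.48) = 72.0 nm.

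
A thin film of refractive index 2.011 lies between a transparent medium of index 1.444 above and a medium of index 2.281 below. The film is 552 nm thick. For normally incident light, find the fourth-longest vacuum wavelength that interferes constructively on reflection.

Ray reflecting at the top interface goes from n = 1.444 toward n = 2.011: a half-wave phase shift.
Bottom surface (2.011 → 2.281): reflection off a higher-index medium gives a half-wave phase shift.
Net: no relative phase inversion (both shifts match).
So the condition for constructive reflection is 2 n t = m λ.
λ = 2 n t / m. The fourth-longest wavelength is m = 4: λ = 2 × 2.011 × 552 / 4.00 = 555 nm.

555 nm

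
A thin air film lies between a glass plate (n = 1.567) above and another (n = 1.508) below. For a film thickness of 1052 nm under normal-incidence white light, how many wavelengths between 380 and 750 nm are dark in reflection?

3

Top surface (1.567 → 1.0): reflection off a lower-index medium gives no phase shift.
At the lower boundary (n = 1.0 to n = 1.508) the reflected ray undergoes a half-wave phase shift.
The two reflections differ by half a wavelength.
For weak reflection here: 2 n t = m λ.
λ = 2 n t / m = 2104 / m nm.
m=2: 1052 nm (IR); m=3: 701 nm (visible); m=4: 526 nm (visible); m=5: 421 nm (visible); m=6: 351 nm (UV).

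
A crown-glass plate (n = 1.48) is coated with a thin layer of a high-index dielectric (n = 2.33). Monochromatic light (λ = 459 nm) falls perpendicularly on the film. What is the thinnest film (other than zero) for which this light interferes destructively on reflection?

98.5 nm

At the upper boundary (n = 1.0 to n = 2.33) the reflected ray undergoes a half-wave phase shift.
At the lower boundary (n = 2.33 to n = 1.48) the reflected ray undergoes no phase shift.
The two reflections differ by half a wavelength.
With one net inversion, destructive interference in reflection requires 2 n t = m λ.
Minimum nonzero at m = 1: t = λ / (2 n) = 459 / (2 × 2.33) = 98.5 nm.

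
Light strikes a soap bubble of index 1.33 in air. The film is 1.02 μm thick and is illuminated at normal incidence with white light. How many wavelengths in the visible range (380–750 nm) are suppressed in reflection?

Ray reflecting at the top interface goes from n = 1.0 toward n = 1.33: a half-wave phase shift.
Ray reflecting at the bottom interface goes from n = 1.33 toward n = 1.0: no phase shift.
Net: one phase inversion between the two reflected rays.
For dark reflection here: 2 n t = m λ.
λ = 2 n t / m = 2713 / m nm.
m=3: 904 nm (IR); m=4: 678 nm (visible); m=5: 543 nm (visible); m=6: 452 nm (visible); m=7: 388 nm (visible); m=8: 339 nm (UV).

4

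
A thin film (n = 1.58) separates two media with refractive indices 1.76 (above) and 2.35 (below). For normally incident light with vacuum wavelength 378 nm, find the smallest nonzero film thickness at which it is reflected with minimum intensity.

At the upper boundary (n = 1.76 to n = 1.58) the reflected ray undergoes no phase shift.
Ray reflecting at the bottom interface goes from n = 1.58 toward n = 2.35: a half-wave phase shift.
Net: one phase inversion between the two reflected rays.
With one net inversion, destructive interference in reflection requires 2 n t = m λ.
Minimum nonzero at m = 1: t = λ / (2 n) = 378 / (2 × 1.58) = 120 nm.

120 nm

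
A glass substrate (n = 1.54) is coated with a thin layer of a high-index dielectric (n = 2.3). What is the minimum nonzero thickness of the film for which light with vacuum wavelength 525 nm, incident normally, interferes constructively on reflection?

57.1 nm

At the upper boundary (n = 1.0 to n = 2.3) the reflected ray undergoes a half-wave phase shift.
At the lower boundary (n = 2.3 to n = 1.54) the reflected ray undergoes no phase shift.
The two reflections differ by half a wavelength.
So the condition for constructive reflection is 2 n t = (m + ½) λ.
Minimum at m = 0: t = λ / (4 n) = 525 / (4 × 2.3) = 57.1 nm.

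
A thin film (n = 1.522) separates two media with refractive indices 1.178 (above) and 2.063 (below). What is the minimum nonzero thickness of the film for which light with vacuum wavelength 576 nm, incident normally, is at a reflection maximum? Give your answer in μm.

At the upper boundary (n = 1.178 to n = 1.522) the reflected ray undergoes a half-wave phase shift.
At the lower boundary (n = 1.522 to n = 2.063) the reflected ray undergoes a half-wave phase shift.
The two reflections carry the same phase change, so no net offset.
So the condition for constructive reflection is 2 n t = m λ.
Minimum nonzero at m = 1: t = λ / (2 n) = 576 / (2 × 1.522) = 189 nm.

0.189 μm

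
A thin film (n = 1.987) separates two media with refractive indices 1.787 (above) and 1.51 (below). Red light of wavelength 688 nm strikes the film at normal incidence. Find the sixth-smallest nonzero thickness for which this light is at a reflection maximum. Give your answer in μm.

0.952 μm

Ray reflecting at the top interface goes from n = 1.787 toward n = 1.987: a half-wave phase shift.
Bottom surface (1.987 → 1.51): reflection off a lower-index medium gives no phase shift.
The two reflections differ by half a wavelength.
For strong reflection here: 2 n t = (m + ½) λ.
The sixth-smallest nonzero thickness corresponds to m = 5: t = (m + ½) λ / (2 n) = 5.50 × 688 / (2 × 1.987) = 952 nm.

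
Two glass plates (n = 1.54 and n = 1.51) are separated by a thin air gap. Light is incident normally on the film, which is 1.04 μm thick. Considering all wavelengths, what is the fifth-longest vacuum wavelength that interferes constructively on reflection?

462 nm

Ray reflecting at the top interface goes from n = 1.54 toward n = 1.0: no phase shift.
Bottom surface (1.0 → 1.51): reflection off a higher-index medium gives a half-wave phase shift.
The two reflections differ by half a wavelength.
For maximum reflection here: 2 n t = (m + ½) λ.
λ = 2 n t / (m + ½). The fifth-longest wavelength is m = 4: λ = 2 × 1.0 × 1040 / 4.50 = 462 nm.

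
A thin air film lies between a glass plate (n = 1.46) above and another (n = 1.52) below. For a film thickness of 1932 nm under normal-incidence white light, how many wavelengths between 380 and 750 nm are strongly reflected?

5

At the upper boundary (n = 1.46 to n = 1.0) the reflected ray undergoes no phase shift.
Ray reflecting at the bottom interface goes from n = 1.0 toward n = 1.52: a half-wave phase shift.
Net: one phase inversion between the two reflected rays.
For bright reflection here: 2 n t = (m + ½) λ.
λ = 2 n t / (m + ½) = 3864 / (m + ½) nm.
m=4: 859 nm (IR); m=5: 703 nm (visible); m=6: 594 nm (visible); m=7: 515 nm (visible); m=8: 455 nm (visible); m=9: 407 nm (visible); m=10: 368 nm (UV).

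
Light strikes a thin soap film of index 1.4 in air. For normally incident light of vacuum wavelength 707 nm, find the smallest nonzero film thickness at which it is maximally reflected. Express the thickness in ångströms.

1263 Å

Ray reflecting at the top interface goes from n = 1.0 toward n = 1.4: a half-wave phase shift.
At the lower boundary (n = 1.4 to n = 1.0) the reflected ray undergoes no phase shift.
Exactly one π shift → a net half-wave offset.
For maximum reflection here: 2 n t = (m + ½) λ.
Minimum at m = 0: t = λ / (4 n) = 707 / (4 × 1.4) = 126 nm.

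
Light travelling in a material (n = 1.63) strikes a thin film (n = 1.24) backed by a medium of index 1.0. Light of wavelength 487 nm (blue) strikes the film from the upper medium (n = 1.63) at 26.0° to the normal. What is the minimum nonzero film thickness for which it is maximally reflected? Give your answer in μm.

0.240 μm

At the upper boundary (n = 1.63 to n = 1.24) the reflected ray undergoes no phase shift.
Bottom surface (1.24 → 1.0): reflection off a lower-index medium gives no phase shift.
The two reflections carry the same phase change, so no net offset.
With no net inversion, constructive interference in reflection requires 2 n t cos θ_r = m λ.
Snell's law: 1.63 sin 26.0° = 1.24 sin θ_r → sin θ_r = 0.576, cos θ_r = 0.817.
Minimum nonzero at m = 1: t = λ / (2 n cos θ_r) = 487 / (2 × 1.24 × 0.817) = 240 nm.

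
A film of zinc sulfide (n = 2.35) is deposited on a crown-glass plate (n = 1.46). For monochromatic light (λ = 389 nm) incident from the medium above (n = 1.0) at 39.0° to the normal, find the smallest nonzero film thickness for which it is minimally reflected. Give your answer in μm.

0.0859 μm

Top surface (1.0 → 2.35): reflection off a higher-index medium gives a half-wave phase shift.
Bottom surface (2.35 → 1.46): reflection off a lower-index medium gives no phase shift.
Net: one phase inversion between the two reflected rays.
So the condition for destructive reflection is 2 n t cos θ_r = m λ.
Snell's law: 1.0 sin 39.0° = 2.35 sin θ_r → sin θ_r = 0.268, cos θ_r = 0.963.
Minimum nonzero at m = 1: t = λ / (2 n cos θ_r) = 389 / (2 × 2.35 × 0.963) = 85.9 nm.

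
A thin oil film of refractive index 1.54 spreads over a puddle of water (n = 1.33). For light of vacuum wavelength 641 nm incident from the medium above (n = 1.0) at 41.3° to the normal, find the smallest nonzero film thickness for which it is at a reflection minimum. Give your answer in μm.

0.230 μm

Top surface (1.0 → 1.54): reflection off a higher-index medium gives a half-wave phase shift.
Ray reflecting at the bottom interface goes from n = 1.54 toward n = 1.33: no phase shift.
Exactly one π shift → a net half-wave offset.
With one net inversion, destructive interference in reflection requires 2 n t cos θ_r = m λ.
Snell's law: 1.0 sin 41.3° = 1.54 sin θ_r → sin θ_r = 0.429, cos θ_r = 0.904.
Minimum nonzero at m = 1: t = λ / (2 n cos θ_r) = 641 / (2 × 1.54 × 0.904) = 230 nm.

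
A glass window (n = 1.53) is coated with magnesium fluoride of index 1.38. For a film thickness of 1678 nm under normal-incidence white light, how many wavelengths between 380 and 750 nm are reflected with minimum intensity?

At the upper boundary (n = 1.0 to n = 1.38) the reflected ray undergoes a half-wave phase shift.
Bottom surface (1.38 → 1.53): reflection off a higher-index medium gives a half-wave phase shift.
Net: no relative phase inversion (both shifts match).
With no net inversion, destructive interference in reflection requires 2 n t = (m + ½) λ.
λ = 2 n t / (m + ½) = 4631 / (m + ½) nm.
m=5: 842 nm (IR); m=6: 713 nm (visible); m=7: 618 nm (visible); m=8: 545 nm (visible); m=9: 488 nm (visible); m=10: 441 nm (visible); m=11: 403 nm (visible); m=12: 371 nm (UV).

6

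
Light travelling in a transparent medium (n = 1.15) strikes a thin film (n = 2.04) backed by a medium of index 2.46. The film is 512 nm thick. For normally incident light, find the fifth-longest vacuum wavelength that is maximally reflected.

At the upper boundary (n = 1.15 to n = 2.04) the reflected ray undergoes a half-wave phase shift.
At the lower boundary (n = 2.04 to n = 2.46) the reflected ray undergoes a half-wave phase shift.
Net: no relative phase inversion (both shifts match).
With no net inversion, constructive interference in reflection requires 2 n t = m λ.
λ = 2 n t / m. The fifth-longest wavelength is m = 5: λ = 2 × 2.04 × 512 / 5.00 = 418 nm.

418 nm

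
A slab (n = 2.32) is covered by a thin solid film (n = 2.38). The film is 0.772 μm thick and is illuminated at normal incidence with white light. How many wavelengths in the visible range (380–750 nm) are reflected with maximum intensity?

5

At the upper boundary (n = 1.0 to n = 2.38) the reflected ray undergoes a half-wave phase shift.
Ray reflecting at the bottom interface goes from n = 2.38 toward n = 2.32: no phase shift.
Net: one phase inversion between the two reflected rays.
For bright reflection here: 2 n t = (m + ½) λ.
λ = 2 n t / (m + ½) = 3675 / (m + ½) nm.
m=4: 817 nm (IR); m=5: 668 nm (visible); m=6: 565 nm (visible); m=7: 490 nm (visible); m=8: 432 nm (visible); m=9: 387 nm (visible); m=10: 350 nm (UV).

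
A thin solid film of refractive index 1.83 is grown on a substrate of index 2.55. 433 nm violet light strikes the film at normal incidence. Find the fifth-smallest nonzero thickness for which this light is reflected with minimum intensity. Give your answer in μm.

0.532 μm

Top surface (1.0 → 1.83): reflection off a higher-index medium gives a half-wave phase shift.
Ray reflecting at the bottom interface goes from n = 1.83 toward n = 2.55: a half-wave phase shift.
Zero or two π shifts → no net half-wave offset.
With no net inversion, destructive interference in reflection requires 2 n t = (m + ½) λ.
The fifth-smallest nonzero thickness corresponds to m = 4: t = (m + ½) λ / (2 n) = 4.50 × 433 / (2 × 1.83) = 532 nm.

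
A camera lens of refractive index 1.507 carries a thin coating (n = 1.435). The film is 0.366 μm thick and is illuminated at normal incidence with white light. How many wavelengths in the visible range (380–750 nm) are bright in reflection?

1

Top surface (1.0 → 1.435): reflection off a higher-index medium gives a half-wave phase shift.
Bottom surface (1.435 → 1.507): reflection off a higher-index medium gives a half-wave phase shift.
Net: no relative phase inversion (both shifts match).
So the condition for constructive reflection is 2 n t = m λ.
λ = 2 n t / m = 1050 / m nm.
m=1: 1050 nm (IR); m=2: 525 nm (visible); m=3: 350 nm (UV).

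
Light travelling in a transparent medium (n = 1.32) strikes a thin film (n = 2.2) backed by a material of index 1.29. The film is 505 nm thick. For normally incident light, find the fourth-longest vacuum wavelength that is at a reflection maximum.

Top surface (1.32 → 2.2): reflection off a higher-index medium gives a half-wave phase shift.
Bottom surface (2.2 → 1.29): reflection off a lower-index medium gives no phase shift.
Net: one phase inversion between the two reflected rays.
So the condition for constructive reflection is 2 n t = (m + ½) λ.
λ = 2 n t / (m + ½). The fourth-longest wavelength is m = 3: λ = 2 × 2.2 × 505 / 3.50 = 635 nm.

635 nm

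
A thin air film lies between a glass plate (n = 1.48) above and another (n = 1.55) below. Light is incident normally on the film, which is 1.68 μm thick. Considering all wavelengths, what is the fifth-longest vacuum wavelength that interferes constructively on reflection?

Top surface (1.48 → 1.0): reflection off a lower-index medium gives no phase shift.
At the lower boundary (n = 1.0 to n = 1.55) the reflected ray undergoes a half-wave phase shift.
The two reflections differ by half a wavelength.
With one net inversion, constructive interference in reflection requires 2 n t = (m + ½) λ.
λ = 2 n t / (m + ½). The fifth-longest wavelength is m = 4: λ = 2 × 1.0 × 1680 / 4.50 = 747 nm.

747 nm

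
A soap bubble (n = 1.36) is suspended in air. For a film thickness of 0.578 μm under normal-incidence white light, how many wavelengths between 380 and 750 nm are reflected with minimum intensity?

2

Top surface (1.0 → 1.36): reflection off a higher-index medium gives a half-wave phase shift.
Ray reflecting at the bottom interface goes from n = 1.36 toward n = 1.0: no phase shift.
The two reflections differ by half a wavelength.
For weak reflection here: 2 n t = m λ.
λ = 2 n t / m = 1572 / m nm.
m=2: 786 nm (IR); m=3: 524 nm (visible); m=4: 393 nm (visible); m=5: 314 nm (UV).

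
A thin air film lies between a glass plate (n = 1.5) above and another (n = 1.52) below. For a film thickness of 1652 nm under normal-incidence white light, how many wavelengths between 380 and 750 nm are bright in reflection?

5

Top surface (1.5 → 1.0): reflection off a lower-index medium gives no phase shift.
Bottom surface (1.0 → 1.52): reflection off a higher-index medium gives a half-wave phase shift.
The two reflections differ by half a wavelength.
So the condition for constructive reflection is 2 n t = (m + ½) λ.
λ = 2 n t / (m + ½) = 3304 / (m + ½) nm.
m=3: 944 nm (IR); m=4: 734 nm (visible); m=5: 601 nm (visible); m=6: 508 nm (visible); m=7: 441 nm (visible); m=8: 389 nm (visible); m=9: 348 nm (UV).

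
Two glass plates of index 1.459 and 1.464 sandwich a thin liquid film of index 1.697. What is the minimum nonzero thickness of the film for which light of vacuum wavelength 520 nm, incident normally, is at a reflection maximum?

Ray reflecting at the top interface goes from n = 1.459 toward n = 1.697: a half-wave phase shift.
Ray reflecting at the bottom interface goes from n = 1.697 toward n = 1.464: no phase shift.
Exactly one π shift → a net half-wave offset.
For bright reflection here: 2 n t = (m + ½) λ.
Minimum at m = 0: t = λ / (4 n) = 520 / (4 × 1.697) = 76.6 nm.

76.6 nm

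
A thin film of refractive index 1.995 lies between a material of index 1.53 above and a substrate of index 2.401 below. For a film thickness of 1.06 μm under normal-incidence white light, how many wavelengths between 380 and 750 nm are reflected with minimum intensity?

5

Ray reflecting at the top interface goes from n = 1.53 toward n = 1.995: a half-wave phase shift.
At the lower boundary (n = 1.995 to n = 2.401) the reflected ray undergoes a half-wave phase shift.
Zero or two π shifts → no net half-wave offset.
With no net inversion, destructive interference in reflection requires 2 n t = (m + ½) λ.
λ = 2 n t / (m + ½) = 4229 / (m + ½) nm.
m=5: 769 nm (IR); m=6: 651 nm (visible); m=7: 564 nm (visible); m=8: 498 nm (visible); m=9: 445 nm (visible); m=10: 403 nm (visible); m=11: 368 nm (UV).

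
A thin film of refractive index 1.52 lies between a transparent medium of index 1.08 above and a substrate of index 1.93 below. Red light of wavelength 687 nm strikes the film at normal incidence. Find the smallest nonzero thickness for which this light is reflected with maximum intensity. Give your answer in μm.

Top surface (1.08 → 1.52): reflection off a higher-index medium gives a half-wave phase shift.
At the lower boundary (n = 1.52 to n = 1.93) the reflected ray undergoes a half-wave phase shift.
Net: no relative phase inversion (both shifts match).
So the condition for constructive reflection is 2 n t = m λ.
The smallest nonzero thickness corresponds to m = 1: t = m λ / (2 n) = 1.00 × 687 / (2 × 1.52) = 226 nm.

0.226 μm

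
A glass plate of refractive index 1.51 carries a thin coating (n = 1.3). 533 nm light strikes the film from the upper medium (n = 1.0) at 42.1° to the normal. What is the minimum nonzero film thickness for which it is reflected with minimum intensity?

120 nm

Ray reflecting at the top interface goes from n = 1.0 toward n = 1.3: a half-wave phase shift.
Bottom surface (1.3 → 1.51): reflection off a higher-index medium gives a half-wave phase shift.
Zero or two π shifts → no net half-wave offset.
For minimum reflection here: 2 n t cos θ_r = (m + ½) λ.
Snell's law: 1.0 sin 42.1° = 1.3 sin θ_r → sin θ_r = 0.516, cos θ_r = 0.857.
Minimum at m = 0: t = λ / (4 n cos θ_r) = 533 / (4 × 1.3 × 0.857) = 120 nm.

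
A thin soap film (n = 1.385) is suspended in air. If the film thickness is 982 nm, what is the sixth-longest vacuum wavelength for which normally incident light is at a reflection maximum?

Top surface (1.0 → 1.385): reflection off a higher-index medium gives a half-wave phase shift.
At the lower boundary (n = 1.385 to n = 1.0) the reflected ray undergoes no phase shift.
Exactly one π shift → a net half-wave offset.
With one net inversion, constructive interference in reflection requires 2 n t = (m + ½) λ.
λ = 2 n t / (m + ½). The sixth-longest wavelength is m = 5: λ = 2 × 1.385 × 982 / 5.50 = 495 nm.

495 nm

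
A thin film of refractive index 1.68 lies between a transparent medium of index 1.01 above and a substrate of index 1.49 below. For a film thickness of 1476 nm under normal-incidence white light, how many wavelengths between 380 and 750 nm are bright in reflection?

6

Ray reflecting at the top interface goes from n = 1.01 toward n = 1.68: a half-wave phase shift.
Ray reflecting at the bottom interface goes from n = 1.68 toward n = 1.49: no phase shift.
Exactly one π shift → a net half-wave offset.
With one net inversion, constructive interference in reflection requires 2 n t = (m + ½) λ.
λ = 2 n t / (m + ½) = 4959 / (m + ½) nm.
m=6: 763 nm (IR); m=7: 661 nm (visible); m=8: 583 nm (visible); m=9: 522 nm (visible); m=10: 472 nm (visible); m=11: 431 nm (visible); m=12: 397 nm (visible); m=13: 367 nm (UV).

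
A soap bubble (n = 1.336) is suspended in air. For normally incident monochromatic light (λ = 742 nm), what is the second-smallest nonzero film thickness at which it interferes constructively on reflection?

417 nm

At the upper boundary (n = 1.0 to n = 1.336) the reflected ray undergoes a half-wave phase shift.
Bottom surface (1.336 → 1.0): reflection off a lower-index medium gives no phase shift.
Exactly one π shift → a net half-wave offset.
With one net inversion, constructive interference in reflection requires 2 n t = (m + ½) λ.
The second-smallest nonzero thickness corresponds to m = 1: t = (m + ½) λ / (2 n) = 1.50 × 742 / (2 × 1.336) = 417 nm.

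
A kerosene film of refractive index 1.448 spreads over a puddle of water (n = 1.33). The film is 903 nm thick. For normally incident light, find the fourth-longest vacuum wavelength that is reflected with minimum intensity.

654 nm

At the upper boundary (n = 1.0 to n = 1.448) the reflected ray undergoes a half-wave phase shift.
At the lower boundary (n = 1.448 to n = 1.33) the reflected ray undergoes no phase shift.
The two reflections differ by half a wavelength.
For dark reflection here: 2 n t = m λ.
λ = 2 n t / m. The fourth-longest wavelength is m = 4: λ = 2 × 1.448 × 903 / 4.00 = 654 nm.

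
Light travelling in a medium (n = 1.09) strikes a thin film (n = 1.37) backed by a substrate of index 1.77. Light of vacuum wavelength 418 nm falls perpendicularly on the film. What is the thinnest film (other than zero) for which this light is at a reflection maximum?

153 nm

At the upper boundary (n = 1.09 to n = 1.37) the reflected ray undergoes a half-wave phase shift.
Ray reflecting at the bottom interface goes from n = 1.37 toward n = 1.77: a half-wave phase shift.
Net: no relative phase inversion (both shifts match).
So the condition for constructive reflection is 2 n t = m λ.
Minimum nonzero at m = 1: t = λ / (2 n) = 418 / (2 × 1.37) = 153 nm.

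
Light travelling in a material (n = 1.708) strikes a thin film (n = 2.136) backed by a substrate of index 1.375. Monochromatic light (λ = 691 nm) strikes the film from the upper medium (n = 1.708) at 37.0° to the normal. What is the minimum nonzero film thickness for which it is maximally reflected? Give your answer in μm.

Top surface (1.708 → 2.136): reflection off a higher-index medium gives a half-wave phase shift.
Ray reflecting at the bottom interface goes from n = 2.136 toward n = 1.375: no phase shift.
Exactly one π shift → a net half-wave offset.
So the condition for constructive reflection is 2 n t cos θ_r = (m + ½) λ.
Snell's law: 1.708 sin 37.0° = 2.136 sin θ_r → sin θ_r = 0.481, cos θ_r = 0.877.
Minimum at m = 0: t = λ / (4 n cos θ_r) = 691 / (4 × 2.136 × 0.877) = 92.3 nm.

0.0923 μm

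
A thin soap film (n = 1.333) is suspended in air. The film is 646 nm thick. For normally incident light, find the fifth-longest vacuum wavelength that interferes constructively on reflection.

383 nm

Ray reflecting at the top interface goes from n = 1.0 toward n = 1.333: a half-wave phase shift.
Bottom surface (1.333 → 1.0): reflection off a lower-index medium gives no phase shift.
Exactly one π shift → a net half-wave offset.
With one net inversion, constructive interference in reflection requires 2 n t = (m + ½) λ.
λ = 2 n t / (m + ½). The fifth-longest wavelength is m = 4: λ = 2 × 1.333 × 646 / 4.50 = 383 nm.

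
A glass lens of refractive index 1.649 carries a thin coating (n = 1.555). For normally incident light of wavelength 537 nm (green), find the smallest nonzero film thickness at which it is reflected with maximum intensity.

173 nm

At the upper boundary (n = 1.0 to n = 1.555) the reflected ray undergoes a half-wave phase shift.
Bottom surface (1.555 → 1.649): reflection off a higher-index medium gives a half-wave phase shift.
Net: no relative phase inversion (both shifts match).
So the condition for constructive reflection is 2 n t = m λ.
Minimum nonzero at m = 1: t = λ / (2 n) = 537 / (2 × 1.555) = 173 nm.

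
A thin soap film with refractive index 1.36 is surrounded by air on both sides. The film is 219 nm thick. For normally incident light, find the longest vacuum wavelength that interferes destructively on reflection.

At the upper boundary (n = 1.0 to n = 1.36) the reflected ray undergoes a half-wave phase shift.
Bottom surface (1.36 → 1.0): reflection off a lower-index medium gives no phase shift.
Net: one phase inversion between the two reflected rays.
For weak reflection here: 2 n t = m λ.
λ = 2 n t / m. The longest wavelength is m = 1: λ = 2 × 1.36 × 219 / 1.00 = 596 nm.

596 nm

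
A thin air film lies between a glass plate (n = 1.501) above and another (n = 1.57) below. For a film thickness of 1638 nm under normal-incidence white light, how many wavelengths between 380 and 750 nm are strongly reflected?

Top surface (1.501 → 1.0): reflection off a lower-index medium gives no phase shift.
At the lower boundary (n = 1.0 to n = 1.57) the reflected ray undergoes a half-wave phase shift.
The two reflections differ by half a wavelength.
For strong reflection here: 2 n t = (m + ½) λ.
λ = 2 n t / (m + ½) = 3276 / (m + ½) nm.
m=3: 936 nm (IR); m=4: 728 nm (visible); m=5: 596 nm (visible); m=6: 504 nm (visible); m=7: 437 nm (visible); m=8: 385 nm (visible); m=9: 345 nm (UV).

5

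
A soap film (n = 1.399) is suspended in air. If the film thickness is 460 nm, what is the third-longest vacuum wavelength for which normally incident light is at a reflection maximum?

At the upper boundary (n = 1.0 to n = 1.399) the reflected ray undergoes a half-wave phase shift.
At the lower boundary (n = 1.399 to n = 1.0) the reflected ray undergoes no phase shift.
Exactly one π shift → a net half-wave offset.
For bright reflection here: 2 n t = (m + ½) λ.
λ = 2 n t / (m + ½). The third-longest wavelength is m = 2: λ = 2 × 1.399 × 460 / 2.50 = 515 nm.

515 nm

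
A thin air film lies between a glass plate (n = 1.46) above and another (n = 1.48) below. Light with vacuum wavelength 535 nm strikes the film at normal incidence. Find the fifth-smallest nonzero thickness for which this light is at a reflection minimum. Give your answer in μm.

At the upper boundary (n = 1.46 to n = 1.0) the reflected ray undergoes no phase shift.
At the lower boundary (n = 1.0 to n = 1.48) the reflected ray undergoes a half-wave phase shift.
The two reflections differ by half a wavelength.
So the condition for destructive reflection is 2 n t = m λ.
The fifth-smallest nonzero thickness corresponds to m = 5: t = m λ / (2 n) = 5.00 × 535 / (2 × 1.0) = 1338 nm.

1.34 μm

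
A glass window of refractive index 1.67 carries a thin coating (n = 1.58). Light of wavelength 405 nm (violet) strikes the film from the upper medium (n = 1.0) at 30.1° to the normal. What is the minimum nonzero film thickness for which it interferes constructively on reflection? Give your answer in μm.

0.135 μm

Top surface (1.0 → 1.58): reflection off a higher-index medium gives a half-wave phase shift.
At the lower boundary (n = 1.58 to n = 1.67) the reflected ray undergoes a half-wave phase shift.
Zero or two π shifts → no net half-wave offset.
With no net inversion, constructive interference in reflection requires 2 n t cos θ_r = m λ.
Snell's law: 1.0 sin 30.1° = 1.58 sin θ_r → sin θ_r = 0.317, cos θ_r = 0.948.
Minimum nonzero at m = 1: t = λ / (2 n cos θ_r) = 405 / (2 × 1.58 × 0.948) = 135 nm.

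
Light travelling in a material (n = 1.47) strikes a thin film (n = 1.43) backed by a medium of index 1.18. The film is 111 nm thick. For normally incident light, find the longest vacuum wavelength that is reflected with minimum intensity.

635 nm

Top surface (1.47 → 1.43): reflection off a lower-index medium gives no phase shift.
Bottom surface (1.43 → 1.18): reflection off a lower-index medium gives no phase shift.
Net: no relative phase inversion (both shifts match).
So the condition for destructive reflection is 2 n t = (m + ½) λ.
λ = 2 n t / (m + ½). The longest wavelength is m = 0: λ = 2 × 1.43 × 111 / 0.500 = 635 nm.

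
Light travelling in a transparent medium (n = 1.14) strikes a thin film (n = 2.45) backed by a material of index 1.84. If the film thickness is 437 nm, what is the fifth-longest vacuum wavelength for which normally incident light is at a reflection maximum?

Top surface (1.14 → 2.45): reflection off a higher-index medium gives a half-wave phase shift.
Ray reflecting at the bottom interface goes from n = 2.45 toward n = 1.84: no phase shift.
Exactly one π shift → a net half-wave offset.
For strong reflection here: 2 n t = (m + ½) λ.
λ = 2 n t / (m + ½). The fifth-longest wavelength is m = 4: λ = 2 × 2.45 × 437 / 4.50 = 476 nm.

476 nm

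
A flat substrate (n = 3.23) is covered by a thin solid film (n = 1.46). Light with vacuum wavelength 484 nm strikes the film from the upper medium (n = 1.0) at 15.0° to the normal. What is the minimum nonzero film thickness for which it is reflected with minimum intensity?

At the upper boundary (n = 1.0 to n = 1.46) the reflected ray undergoes a half-wave phase shift.
Bottom surface (1.46 → 3.23): reflection off a higher-index medium gives a half-wave phase shift.
Net: no relative phase inversion (both shifts match).
With no net inversion, destructive interference in reflection requires 2 n t cos θ_r = (m + ½) λ.
Snell's law: 1.0 sin 15.0° = 1.46 sin θ_r → sin θ_r = 0.177, cos θ_r = 0.984.
Minimum at m = 0: t = λ / (4 n cos θ_r) = 484 / (4 × 1.46 × 0.984) = 84.2 nm.

84.2 nm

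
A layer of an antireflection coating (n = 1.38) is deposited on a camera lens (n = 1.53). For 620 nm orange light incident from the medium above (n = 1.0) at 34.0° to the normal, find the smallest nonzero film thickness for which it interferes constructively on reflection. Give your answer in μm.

0.246 μm

Ray reflecting at the top interface goes from n = 1.0 toward n = 1.38: a half-wave phase shift.
Ray reflecting at the bottom interface goes from n = 1.38 toward n = 1.53: a half-wave phase shift.
Net: no relative phase inversion (both shifts match).
So the condition for constructive reflection is 2 n t cos θ_r = m λ.
Snell's law: 1.0 sin 34.0° = 1.38 sin θ_r → sin θ_r = 0.405, cos θ_r = 0.914.
Minimum nonzero at m = 1: t = λ / (2 n cos θ_r) = 620 / (2 × 1.38 × 0.914) = 246 nm.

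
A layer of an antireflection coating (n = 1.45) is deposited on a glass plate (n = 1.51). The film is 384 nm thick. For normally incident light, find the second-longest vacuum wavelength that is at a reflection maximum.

Top surface (1.0 → 1.45): reflection off a higher-index medium gives a half-wave phase shift.
Ray reflecting at the bottom interface goes from n = 1.45 toward n = 1.51: a half-wave phase shift.
The two reflections carry the same phase change, so no net offset.
For strong reflection here: 2 n t = m λ.
λ = 2 n t / m. The second-longest wavelength is m = 2: λ = 2 × 1.45 × 384 / 2.00 = 557 nm.

557 nm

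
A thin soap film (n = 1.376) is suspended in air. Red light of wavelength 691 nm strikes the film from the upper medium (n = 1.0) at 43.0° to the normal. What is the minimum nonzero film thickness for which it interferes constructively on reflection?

At the upper boundary (n = 1.0 to n = 1.376) the reflected ray undergoes a half-wave phase shift.
At the lower boundary (n = 1.376 to n = 1.0) the reflected ray undergoes no phase shift.
The two reflections differ by half a wavelength.
With one net inversion, constructive interference in reflection requires 2 n t cos θ_r = (m + ½) λ.
Snell's law: 1.0 sin 43.0° = 1.376 sin θ_r → sin θ_r = 0.496, cos θ_r = 0.869.
Minimum at m = 0: t = λ / (4 n cos θ_r) = 691 / (4 × 1.376 × 0.869) = 145 nm.

145 nm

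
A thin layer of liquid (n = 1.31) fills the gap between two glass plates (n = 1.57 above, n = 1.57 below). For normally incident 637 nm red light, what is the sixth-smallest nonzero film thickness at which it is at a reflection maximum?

1337 nm

Ray reflecting at the top interface goes from n = 1.57 toward n = 1.31: no phase shift.
Bottom surface (1.31 → 1.57): reflection off a higher-index medium gives a half-wave phase shift.
The two reflections differ by half a wavelength.
For strong reflection here: 2 n t = (m + ½) λ.
The sixth-smallest nonzero thickness corresponds to m = 5: t = (m + ½) λ / (2 n) = 5.50 × 637 / (2 × 1.31) = 1337 nm.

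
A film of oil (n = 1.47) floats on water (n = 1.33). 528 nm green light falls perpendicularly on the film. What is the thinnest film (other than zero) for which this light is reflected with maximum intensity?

At the upper boundary (n = 1.0 to n = 1.47) the reflected ray undergoes a half-wave phase shift.
Ray reflecting at the bottom interface goes from n = 1.47 toward n = 1.33: no phase shift.
Net: one phase inversion between the two reflected rays.
With one net inversion, constructive interference in reflection requires 2 n t = (m + ½) λ.
Minimum at m = 0: t = λ / (4 n) = 528 / (4 × 1.47) = 89.8 nm.

89.8 nm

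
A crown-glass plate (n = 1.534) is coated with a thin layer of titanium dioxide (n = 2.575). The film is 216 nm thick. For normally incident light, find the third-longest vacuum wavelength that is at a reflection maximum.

445 nm

Ray reflecting at the top interface goes from n = 1.0 toward n = 2.575: a half-wave phase shift.
At the lower boundary (n = 2.575 to n = 1.534) the reflected ray undergoes no phase shift.
Net: one phase inversion between the two reflected rays.
With one net inversion, constructive interference in reflection requires 2 n t = (m + ½) λ.
λ = 2 n t / (m + ½). The third-longest wavelength is m = 2: λ = 2 × 2.575 × 216 / 2.50 = 445 nm.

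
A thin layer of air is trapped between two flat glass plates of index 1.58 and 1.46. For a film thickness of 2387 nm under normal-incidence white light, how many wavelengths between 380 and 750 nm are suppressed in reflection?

6

Top surface (1.58 → 1.0): reflection off a lower-index medium gives no phase shift.
Ray reflecting at the bottom interface goes from n = 1.0 toward n = 1.46: a half-wave phase shift.
The two reflections differ by half a wavelength.
For dark reflection here: 2 n t = m λ.
λ = 2 n t / m = 4774 / m nm.
m=6: 796 nm (IR); m=7: 682 nm (visible); m=8: 597 nm (visible); m=9: 530 nm (visible); m=10: 477 nm (visible); m=11: 434 nm (visible); m=12: 398 nm (visible); m=13: 367 nm (UV).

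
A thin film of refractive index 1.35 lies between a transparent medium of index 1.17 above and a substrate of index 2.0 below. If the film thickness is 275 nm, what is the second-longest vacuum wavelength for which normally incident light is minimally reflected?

At the upper boundary (n = 1.17 to n = 1.35) the reflected ray undergoes a half-wave phase shift.
At the lower boundary (n = 1.35 to n = 2.0) the reflected ray undergoes a half-wave phase shift.
Net: no relative phase inversion (both shifts match).
With no net inversion, destructive interference in reflection requires 2 n t = (m + ½) λ.
λ = 2 n t / (m + ½). The second-longest wavelength is m = 1: λ = 2 × 1.35 × 275 / 1.50 = 495 nm.

495 nm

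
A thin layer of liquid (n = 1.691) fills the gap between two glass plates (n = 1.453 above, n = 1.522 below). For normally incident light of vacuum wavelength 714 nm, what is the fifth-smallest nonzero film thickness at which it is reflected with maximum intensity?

Top surface (1.453 → 1.691): reflection off a higher-index medium gives a half-wave phase shift.
At the lower boundary (n = 1.691 to n = 1.522) the reflected ray undergoes no phase shift.
Exactly one π shift → a net half-wave offset.
With one net inversion, constructive interference in reflection requires 2 n t = (m + ½) λ.
The fifth-smallest nonzero thickness corresponds to m = 4: t = (m + ½) λ / (2 n) = 4.50 × 714 / (2 × 1.691) = 950 nm.

950 nm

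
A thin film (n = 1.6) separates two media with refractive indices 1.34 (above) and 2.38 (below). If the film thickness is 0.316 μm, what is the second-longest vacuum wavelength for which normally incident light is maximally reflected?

At the upper boundary (n = 1.34 to n = 1.6) the reflected ray undergoes a half-wave phase shift.
At the lower boundary (n = 1.6 to n = 2.38) the reflected ray undergoes a half-wave phase shift.
Zero or two π shifts → no net half-wave offset.
For maximum reflection here: 2 n t = m λ.
λ = 2 n t / m. The second-longest wavelength is m = 2: λ = 2 × 1.6 × 316 / 2.00 = 506 nm.

506 nm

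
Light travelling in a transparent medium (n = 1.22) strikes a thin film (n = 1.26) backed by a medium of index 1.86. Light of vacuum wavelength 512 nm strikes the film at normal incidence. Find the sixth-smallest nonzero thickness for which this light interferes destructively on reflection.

Ray reflecting at the top interface goes from n = 1.22 toward n = 1.26: a half-wave phase shift.
Ray reflecting at the bottom interface goes from n = 1.26 toward n = 1.86: a half-wave phase shift.
Zero or two π shifts → no net half-wave offset.
So the condition for destructive reflection is 2 n t = (m + ½) λ.
The sixth-smallest nonzero thickness corresponds to m = 5: t = (m + ½) λ / (2 n) = 5.50 × 512 / (2 × 1.26) = 1117 nm.

1117 nm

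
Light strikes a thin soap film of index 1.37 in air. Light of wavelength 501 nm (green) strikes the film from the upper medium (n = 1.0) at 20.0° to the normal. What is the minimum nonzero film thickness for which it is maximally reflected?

94.4 nm

At the upper boundary (n = 1.0 to n = 1.37) the reflected ray undergoes a half-wave phase shift.
At the lower boundary (n = 1.37 to n = 1.0) the reflected ray undergoes no phase shift.
The two reflections differ by half a wavelength.
So the condition for constructive reflection is 2 n t cos θ_r = (m + ½) λ.
Snell's law: 1.0 sin 20.0° = 1.37 sin θ_r → sin θ_r = 0.250, cos θ_r = 0.968.
Minimum at m = 0: t = λ / (4 n cos θ_r) = 501 / (4 × 1.37 × 0.968) = 94.4 nm.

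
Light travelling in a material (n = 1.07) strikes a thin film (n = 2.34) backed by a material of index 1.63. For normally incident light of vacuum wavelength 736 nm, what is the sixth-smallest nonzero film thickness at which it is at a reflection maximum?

Ray reflecting at the top interface goes from n = 1.07 toward n = 2.34: a half-wave phase shift.
Bottom surface (2.34 → 1.63): reflection off a lower-index medium gives no phase shift.
Net: one phase inversion between the two reflected rays.
So the condition for constructive reflection is 2 n t = (m + ½) λ.
The sixth-smallest nonzero thickness corresponds to m = 5: t = (m + ½) λ / (2 n) = 5.50 × 736 / (2 × 2.34) = 865 nm.

865 nm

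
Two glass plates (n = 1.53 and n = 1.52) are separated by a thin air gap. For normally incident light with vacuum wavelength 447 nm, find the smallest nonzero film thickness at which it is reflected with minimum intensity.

224 nm

Top surface (1.53 → 1.0): reflection off a lower-index medium gives no phase shift.
Ray reflecting at the bottom interface goes from n = 1.0 toward n = 1.52: a half-wave phase shift.
Net: one phase inversion between the two reflected rays.
With one net inversion, destructive interference in reflection requires 2 n t = m λ.
Minimum nonzero at m = 1: t = λ / (2 n) = 447 / (2 × 1.0) = 224 nm.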